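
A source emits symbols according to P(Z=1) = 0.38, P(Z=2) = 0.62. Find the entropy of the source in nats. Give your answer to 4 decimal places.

0.6641 nats

H(Z) = −Σ p·ln p.
  −(0.38)·ln(0.38) = 0.36768
  −(0.62)·ln(0.62) = 0.29638
Sum: 0.36768 + 0.29638 = 0.6641 nats.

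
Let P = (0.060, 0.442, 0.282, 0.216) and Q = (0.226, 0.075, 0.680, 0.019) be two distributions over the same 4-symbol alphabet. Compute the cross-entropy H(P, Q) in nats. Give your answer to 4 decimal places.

H(P,Q) = −Σ p·ln q.
  −0.060·ln(0.226) = 0.08923
  −0.442·ln(0.075) = 1.14490
  −0.282·ln(0.680) = 0.10876
  −0.216·ln(0.019) = 0.85608
H(P,Q) = 2.1990 nats.

2.1990 nats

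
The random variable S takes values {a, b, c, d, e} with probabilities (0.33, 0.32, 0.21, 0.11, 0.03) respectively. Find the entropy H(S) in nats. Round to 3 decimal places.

1.406 nats

H(S) = −Σ p·ln p.
  −(0.33)·ln(0.33) = 0.3659
  −(0.32)·ln(0.32) = 0.3646
  −(0.21)·ln(0.21) = 0.3277
  −(0.11)·ln(0.11) = 0.2428
  −(0.03)·ln(0.03) = 0.1052
Sum: 0.3659 + 0.3646 + 0.3277 + 0.2428 + 0.1052 = 1.406 nats.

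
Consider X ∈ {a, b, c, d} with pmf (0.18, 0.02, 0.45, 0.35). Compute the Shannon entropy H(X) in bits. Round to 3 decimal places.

H(X) = −Σ p·log₂ p.
  −(0.18)·log₂(0.18) = 0.4453
  −(0.02)·log₂(0.02) = 0.1129
  −(0.45)·log₂(0.45) = 0.5184
  −(0.35)·log₂(0.35) = 0.5301
Sum: 0.4453 + 0.1129 + 0.5184 + 0.5301 = 1.607 bits.

1.607 bits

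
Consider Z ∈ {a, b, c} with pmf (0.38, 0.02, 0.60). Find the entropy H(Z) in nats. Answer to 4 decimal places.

H(Z) = −Σ p·ln p.
  −(0.38)·ln(0.38) = 0.36768
  −(0.02)·ln(0.02) = 0.07824
  −(0.60)·ln(0.60) = 0.30650
Sum: 0.36768 + 0.07824 + 0.30650 = 0.7524 nats.

0.7524 nats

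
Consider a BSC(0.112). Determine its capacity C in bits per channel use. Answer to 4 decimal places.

0.4941 bits

Binary symmetric channel: C = 1 − h₂(ε) where h₂ is the binary entropy function.
h₂(0.112) = −0.112·log₂0.112 − 0.888·log₂0.888 = 0.5059.
C = 1 − 0.5059 = 0.4941 bits per channel use.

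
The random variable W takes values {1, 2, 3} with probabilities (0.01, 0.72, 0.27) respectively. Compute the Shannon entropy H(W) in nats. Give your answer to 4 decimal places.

0.6361 nats

H(W) = −Σ p·ln p.
  −(0.01)·ln(0.01) = 0.04605
  −(0.72)·ln(0.72) = 0.23652
  −(0.27)·ln(0.27) = 0.35352
Sum: 0.04605 + 0.23652 + 0.35352 = 0.6361 nats.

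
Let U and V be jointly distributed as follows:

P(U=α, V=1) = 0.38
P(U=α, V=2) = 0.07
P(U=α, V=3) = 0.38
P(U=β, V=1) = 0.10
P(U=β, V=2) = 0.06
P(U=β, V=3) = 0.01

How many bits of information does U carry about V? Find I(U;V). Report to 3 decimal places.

0.107 bits

Marginals: p(U) = (0.8300, 0.1700), p(V) = (0.4800, 0.1300, 0.3900).
I(U;V) = H(U) + H(V) − H(U,V).
H(U) = 0.6577, H(V) = 1.4207, H(U,V) = 1.9716.
I(U;V) = 0.6577 + 1.4207 − 1.9716 = 0.107 bits.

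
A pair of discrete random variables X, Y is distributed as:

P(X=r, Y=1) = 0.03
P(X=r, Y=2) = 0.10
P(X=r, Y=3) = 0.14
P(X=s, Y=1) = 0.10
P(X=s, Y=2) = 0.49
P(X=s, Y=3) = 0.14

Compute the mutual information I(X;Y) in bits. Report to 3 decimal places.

Marginals: p(X) = (0.2700, 0.7300), p(Y) = (0.1300, 0.5900, 0.2800).
I(X;Y) = H(X) + H(Y) − H(X,Y).
H(X) = 0.8415, H(Y) = 1.3460, H(X,Y) = 2.1147.
I(X;Y) = 0.8415 + 1.3460 − 2.1147 = 0.073 bits.

0.073 bits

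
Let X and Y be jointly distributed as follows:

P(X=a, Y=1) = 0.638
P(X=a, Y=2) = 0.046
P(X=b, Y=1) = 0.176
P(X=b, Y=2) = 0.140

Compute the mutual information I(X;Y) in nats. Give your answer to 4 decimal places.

0.0948 nats

Marginals: p(X) = (0.6840, 0.3160), p(Y) = (0.8140, 0.1860).
I(X;Y) = H(X) + H(Y) − H(X,Y).
H(X) = 0.6238, H(Y) = 0.4804, H(X,Y) = 1.0094.
I(X;Y) = 0.6238 + 0.4804 − 1.0094 = 0.0948 nats.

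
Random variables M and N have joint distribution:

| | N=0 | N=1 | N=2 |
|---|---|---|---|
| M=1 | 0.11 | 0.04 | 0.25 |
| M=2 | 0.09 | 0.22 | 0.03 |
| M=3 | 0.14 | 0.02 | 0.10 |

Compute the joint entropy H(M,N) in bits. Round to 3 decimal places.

2.823 bits

H(M,N) = −Σ p(x,y)·log₂ p(x,y) over all 9 cells.
  cell (1,0): −0.11·log₂0.11 = 0.3503
  cell (1,1): −0.04·log₂0.04 = 0.1858
  cell (1,2): −0.25·log₂0.25 = 0.5000
  cell (2,0): −0.09·log₂0.09 = 0.3127
  cell (2,1): −0.22·log₂0.22 = 0.4806
  cell (2,2): −0.03·log₂0.03 = 0.1518
  cell (3,0): −0.14·log₂0.14 = 0.3971
  cell (3,1): −0.02·log₂0.02 = 0.1129
  cell (3,2): −0.10·log₂0.10 = 0.3322
Sum = 2.823 bits.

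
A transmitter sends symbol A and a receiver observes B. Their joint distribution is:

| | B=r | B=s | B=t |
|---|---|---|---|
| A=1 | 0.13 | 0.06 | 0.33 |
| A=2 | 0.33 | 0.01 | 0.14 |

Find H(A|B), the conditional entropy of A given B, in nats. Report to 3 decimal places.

Chain rule: H(A|B) = H(A,B) − H(B).
Marginals: p(A) = (0.5200, 0.4800), p(B) = (0.4600, 0.0700, 0.4700).
H(A,B) = 1.4871 nats; H(B) = 0.8982 nats.
H(A|B) = 1.4871 − 0.8982 = 0.589 nats.

0.589 nats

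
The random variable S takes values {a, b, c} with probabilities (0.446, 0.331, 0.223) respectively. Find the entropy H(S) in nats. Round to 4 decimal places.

1.0607 nats

H(S) = −Σ p·ln p.
  −(0.446)·ln(0.446) = 0.36012
  −(0.331)·ln(0.331) = 0.36597
  −(0.223)·ln(0.223) = 0.33463
Sum: 0.36012 + 0.36597 + 0.33463 = 1.0607 nats.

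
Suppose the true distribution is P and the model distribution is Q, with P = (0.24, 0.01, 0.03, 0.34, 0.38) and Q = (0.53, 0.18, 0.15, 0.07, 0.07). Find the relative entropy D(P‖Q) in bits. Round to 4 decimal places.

D(P‖Q) = Σ p·log₂(p/q).
  0.24·log₂(0.24/0.53) = -0.27431
  0.01·log₂(0.01/0.18) = -0.04170
  0.03·log₂(0.03/0.15) = -0.06966
  0.34·log₂(0.34/0.07) = 0.77524
  0.38·log₂(0.38/0.07) = 0.92742
D(P‖Q) = 1.3170 bits.

1.3170 bits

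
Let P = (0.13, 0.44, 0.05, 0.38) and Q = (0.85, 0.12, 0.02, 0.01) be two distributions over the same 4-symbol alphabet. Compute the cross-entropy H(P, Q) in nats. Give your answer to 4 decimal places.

H(P,Q) = −Σ p·ln q.
  −0.13·ln(0.85) = 0.02113
  −0.44·ln(0.12) = 0.93292
  −0.05·ln(0.02) = 0.19560
  −0.38·ln(0.01) = 1.74996
H(P,Q) = 2.8996 nats.

2.8996 nats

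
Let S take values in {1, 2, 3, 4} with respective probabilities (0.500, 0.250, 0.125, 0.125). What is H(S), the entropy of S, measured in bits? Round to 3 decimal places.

1.750 bits

H(S) = −Σ p·log₂ p.
  −(0.500)·log₂(0.500) = 0.5000
  −(0.250)·log₂(0.250) = 0.5000
  −(0.125)·log₂(0.125) = 0.3750
  −(0.125)·log₂(0.125) = 0.3750
Sum: 0.5000 + 0.5000 + 0.3750 + 0.3750 = 1.750 bits.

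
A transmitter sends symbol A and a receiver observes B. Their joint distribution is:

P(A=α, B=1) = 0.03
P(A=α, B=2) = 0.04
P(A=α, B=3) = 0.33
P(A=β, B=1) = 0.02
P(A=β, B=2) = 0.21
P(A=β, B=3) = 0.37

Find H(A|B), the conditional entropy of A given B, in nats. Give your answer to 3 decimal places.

Marginals: p(A) = (0.4000, 0.6000), p(B) = (0.0500, 0.2500, 0.7000).
H(A|B) = Σ p(B) · H(A|B=·).
  B=1: p=0.0500, H(A|B=1) = 0.6730
  B=2: p=0.2500, H(A|B=2) = 0.4397
  B=3: p=0.7000, H(A|B=3) = 0.6915
Weighted sum = 0.628 nats.

0.628 nats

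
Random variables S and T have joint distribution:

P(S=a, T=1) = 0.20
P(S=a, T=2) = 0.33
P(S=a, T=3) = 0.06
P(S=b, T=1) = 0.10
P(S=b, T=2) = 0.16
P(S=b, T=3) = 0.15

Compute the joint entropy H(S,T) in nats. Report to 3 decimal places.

1.665 nats

H(S,T) = −Σ p(x,y)·ln p(x,y) over all 6 cells.
  cell (a,1): −0.20·ln0.20 = 0.3219
  cell (a,2): −0.33·ln0.33 = 0.3659
  cell (a,3): −0.06·ln0.06 = 0.1688
  cell (b,1): −0.10·ln0.10 = 0.2303
  cell (b,2): −0.16·ln0.16 = 0.2932
  cell (b,3): −0.15·ln0.15 = 0.2846
Sum = 1.665 nats.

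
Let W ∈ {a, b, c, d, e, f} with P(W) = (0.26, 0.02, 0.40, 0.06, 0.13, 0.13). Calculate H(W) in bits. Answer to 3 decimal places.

2.156 bits

H(W) = −Σ p·log₂ p.
  −(0.26)·log₂(0.26) = 0.5053
  −(0.02)·log₂(0.02) = 0.1129
  −(0.40)·log₂(0.40) = 0.5288
  −(0.06)·log₂(0.06) = 0.2435
  −(0.13)·log₂(0.13) = 0.3826
  −(0.13)·log₂(0.13) = 0.3826
Sum: 0.5053 + 0.1129 + 0.5288 + 0.2435 + 0.3826 + 0.3826 = 2.156 bits.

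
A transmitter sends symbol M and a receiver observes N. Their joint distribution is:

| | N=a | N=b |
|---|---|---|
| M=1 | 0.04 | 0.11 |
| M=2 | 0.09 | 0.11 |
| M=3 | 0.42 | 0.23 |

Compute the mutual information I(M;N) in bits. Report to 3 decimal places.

0.059 bits

Marginals: p(M) = (0.1500, 0.2000, 0.6500), p(N) = (0.5500, 0.4500).
I(M;N) = H(M) + H(N) − H(M,N).
H(M) = 1.2789, H(N) = 0.9928, H(M,N) = 2.2123.
I(M;N) = 1.2789 + 0.9928 − 2.2123 = 0.059 bits.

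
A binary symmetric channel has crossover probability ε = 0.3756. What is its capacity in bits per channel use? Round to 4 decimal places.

0.0451 bits

Binary symmetric channel: C = 1 − h₂(ε) where h₂ is the binary entropy function.
h₂(0.3756) = −0.3756·log₂0.3756 − 0.6244·log₂0.6244 = 0.9549.
C = 1 − 0.9549 = 0.0451 bits per channel use.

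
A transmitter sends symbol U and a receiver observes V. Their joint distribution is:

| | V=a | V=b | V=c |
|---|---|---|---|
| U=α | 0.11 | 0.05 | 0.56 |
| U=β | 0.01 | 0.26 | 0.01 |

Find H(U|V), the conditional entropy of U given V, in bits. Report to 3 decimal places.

Marginals: p(U) = (0.7200, 0.2800), p(V) = (0.1200, 0.3100, 0.5700).
H(U|V) = Σ p(V) · H(U|V=·).
  V=a: p=0.1200, H(U|V=a) = 0.4138
  V=b: p=0.3100, H(U|V=b) = 0.6374
  V=c: p=0.5700, H(U|V=c) = 0.1274
Weighted sum = 0.320 bits.

0.320 bits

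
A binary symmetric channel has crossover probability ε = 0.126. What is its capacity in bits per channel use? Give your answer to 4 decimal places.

Binary symmetric channel: C = 1 − h₂(ε) where h₂ is the binary entropy function.
h₂(0.126) = −0.126·log₂0.126 − 0.874·log₂0.874 = 0.5464.
C = 1 − 0.5464 = 0.4536 bits per channel use.

0.4536 bits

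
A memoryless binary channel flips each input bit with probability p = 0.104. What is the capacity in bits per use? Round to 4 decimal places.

0.5185 bits

Binary symmetric channel: C = 1 − h₂(ε) where h₂ is the binary entropy function.
h₂(0.104) = −0.104·log₂0.104 − 0.896·log₂0.896 = 0.4815.
C = 1 − 0.4815 = 0.5185 bits per channel use.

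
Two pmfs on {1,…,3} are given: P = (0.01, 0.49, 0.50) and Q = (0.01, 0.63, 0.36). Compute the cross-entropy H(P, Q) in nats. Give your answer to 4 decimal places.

0.7833 nats

H(P,Q) = −Σ p·ln q.
  −0.01·ln(0.01) = 0.04605
  −0.49·ln(0.63) = 0.22640
  −0.50·ln(0.36) = 0.51083
H(P,Q) = 0.7833 nats.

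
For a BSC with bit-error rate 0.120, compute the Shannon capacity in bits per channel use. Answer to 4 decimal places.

Binary symmetric channel: C = 1 − h₂(ε) where h₂ is the binary entropy function.
h₂(0.120) = −0.120·log₂0.120 − 0.880·log₂0.880 = 0.5294.
C = 1 − 0.5294 = 0.4706 bits per channel use.

0.4706 bits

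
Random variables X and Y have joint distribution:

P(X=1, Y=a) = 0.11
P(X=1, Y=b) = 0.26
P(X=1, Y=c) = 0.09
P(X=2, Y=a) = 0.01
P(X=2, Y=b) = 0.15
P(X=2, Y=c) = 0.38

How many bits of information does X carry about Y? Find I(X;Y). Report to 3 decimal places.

0.226 bits

Marginals: p(X) = (0.4600, 0.5400), p(Y) = (0.1200, 0.4100, 0.4700).
I(X;Y) = Σ p(x,y)·log₂[p(x,y)/(p(x)p(y))].
  (1,a): 0.11·log₂(1.9928) = 0.1094
  (1,b): 0.26·log₂(1.3786) = 0.1204
  (1,c): 0.09·log₂(0.4163) = -0.1138
  (2,a): 0.01·log₂(0.1543) = -0.0270
  (2,b): 0.15·log₂(0.6775) = -0.0843
  (2,c): 0.38·log₂(1.4972) = 0.2213
Sum = 0.226 bits.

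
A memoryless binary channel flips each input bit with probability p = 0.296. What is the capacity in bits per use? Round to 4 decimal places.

Binary symmetric channel: C = 1 − h₂(ε) where h₂ is the binary entropy function.
h₂(0.296) = −0.296·log₂0.296 − 0.704·log₂0.704 = 0.8763.
C = 1 − 0.8763 = 0.1237 bits per channel use.

0.1237 bits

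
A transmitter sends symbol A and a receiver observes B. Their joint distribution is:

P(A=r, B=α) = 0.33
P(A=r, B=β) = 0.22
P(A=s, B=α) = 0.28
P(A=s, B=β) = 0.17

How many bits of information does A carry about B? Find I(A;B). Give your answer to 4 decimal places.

0.0004 bits

Marginals: p(A) = (0.5500, 0.4500), p(B) = (0.6100, 0.3900).
I(A;B) = Σ p(x,y)·log₂[p(x,y)/(p(x)p(y))].
  (r,α): 0.33·log₂(0.9836) = -0.00787
  (r,β): 0.22·log₂(1.0256) = 0.00804
  (s,α): 0.28·log₂(1.0200) = 0.00801
  (s,β): 0.17·log₂(0.9687) = -0.00781
Sum = 0.0004 bits.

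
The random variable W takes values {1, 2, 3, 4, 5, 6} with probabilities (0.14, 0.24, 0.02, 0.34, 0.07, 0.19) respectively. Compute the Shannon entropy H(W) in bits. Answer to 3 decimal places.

H(W) = −Σ p·log₂ p.
  −(0.14)·log₂(0.14) = 0.3971
  −(0.24)·log₂(0.24) = 0.4941
  −(0.02)·log₂(0.02) = 0.1129
  −(0.34)·log₂(0.34) = 0.5292
  −(0.07)·log₂(0.07) = 0.2686
  −(0.19)·log₂(0.19) = 0.4552
Sum: 0.3971 + 0.4941 + 0.1129 + 0.5292 + 0.2686 + 0.4552 = 2.257 bits.

2.257 bits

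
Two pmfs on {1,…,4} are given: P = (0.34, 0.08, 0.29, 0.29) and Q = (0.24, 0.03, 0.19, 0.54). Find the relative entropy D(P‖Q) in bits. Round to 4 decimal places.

D(P‖Q) = Σ p·log₂(p/q).
  0.34·log₂(0.34/0.24) = 0.17085
  0.08·log₂(0.08/0.03) = 0.11320
  0.29·log₂(0.29/0.19) = 0.17692
  0.29·log₂(0.29/0.54) = -0.26010
D(P‖Q) = 0.2009 bits.

0.2009 bits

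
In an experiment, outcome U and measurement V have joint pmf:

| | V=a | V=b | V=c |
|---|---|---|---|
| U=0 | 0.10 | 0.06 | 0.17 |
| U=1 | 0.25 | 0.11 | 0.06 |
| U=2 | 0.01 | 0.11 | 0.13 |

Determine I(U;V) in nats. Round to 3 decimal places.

0.156 nats

Marginals: p(U) = (0.3300, 0.4200, 0.2500), p(V) = (0.3600, 0.2800, 0.3600).
I(U;V) = H(U) + H(V) − H(U,V).
H(U) = 1.0768, H(V) = 1.0920, H(U,V) = 2.0126.
I(U;V) = 1.0768 + 1.0920 − 2.0126 = 0.156 nats.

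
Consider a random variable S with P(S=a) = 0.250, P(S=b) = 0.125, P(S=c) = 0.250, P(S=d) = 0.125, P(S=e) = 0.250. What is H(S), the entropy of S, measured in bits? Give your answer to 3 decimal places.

2.250 bits

H(S) = −Σ p·log₂ p.
  −(0.250)·log₂(0.250) = 0.5000
  −(0.125)·log₂(0.125) = 0.3750
  −(0.250)·log₂(0.250) = 0.5000
  −(0.125)·log₂(0.125) = 0.3750
  −(0.250)·log₂(0.250) = 0.5000
Sum: 0.5000 + 0.3750 + 0.5000 + 0.3750 + 0.5000 = 2.250 bits.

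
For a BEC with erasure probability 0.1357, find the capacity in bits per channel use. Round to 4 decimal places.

Binary erasure channel: capacity C = 1 − ε.
C = 1 − 0.1357 = 0.8643 bits per channel use.

0.8643 bits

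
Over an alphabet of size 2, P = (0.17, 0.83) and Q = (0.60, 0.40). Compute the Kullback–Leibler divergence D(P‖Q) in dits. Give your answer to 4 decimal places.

0.1700 dits

D(P‖Q) = Σ p·log₁₀(p/q).
  0.17·log₁₀(0.17/0.60) = -0.09311
  0.83·log₁₀(0.83/0.40) = 0.26313
D(P‖Q) = 0.1700 dits.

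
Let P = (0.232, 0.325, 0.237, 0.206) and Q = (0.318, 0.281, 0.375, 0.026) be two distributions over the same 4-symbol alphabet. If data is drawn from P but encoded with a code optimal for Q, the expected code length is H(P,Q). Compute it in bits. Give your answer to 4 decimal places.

H(P,Q) = −Σ p·log₂ q.
  −0.232·log₂(0.318) = 0.38347
  −0.325·log₂(0.281) = 0.59519
  −0.237·log₂(0.375) = 0.33536
  −0.206·log₂(0.026) = 1.08466
H(P,Q) = 2.3987 bits.

2.3987 bits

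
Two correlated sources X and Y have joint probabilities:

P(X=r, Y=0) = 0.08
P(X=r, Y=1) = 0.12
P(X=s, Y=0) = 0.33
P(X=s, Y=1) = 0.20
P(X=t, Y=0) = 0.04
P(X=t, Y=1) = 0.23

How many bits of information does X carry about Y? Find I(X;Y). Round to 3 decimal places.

0.128 bits

Marginals: p(X) = (0.2000, 0.5300, 0.2700), p(Y) = (0.4500, 0.5500).
I(X;Y) = Σ p(x,y)·log₂[p(x,y)/(p(x)p(y))].
  (r,0): 0.08·log₂(0.8889) = -0.0136
  (r,1): 0.12·log₂(1.0909) = 0.0151
  (s,0): 0.33·log₂(1.3836) = 0.1546
  (s,1): 0.20·log₂(0.6861) = -0.1087
  (t,0): 0.04·log₂(0.3292) = -0.0641
  (t,1): 0.23·log₂(1.5488) = 0.1452
Sum = 0.128 bits.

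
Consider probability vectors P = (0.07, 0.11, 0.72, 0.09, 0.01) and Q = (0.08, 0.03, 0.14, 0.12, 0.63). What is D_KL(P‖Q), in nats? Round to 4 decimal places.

D(P‖Q) = Σ p·ln(p/q).
  0.07·ln(0.07/0.08) = -0.00935
  0.11·ln(0.11/0.03) = 0.14292
  0.72·ln(0.72/0.14) = 1.17908
  0.09·ln(0.09/0.12) = -0.02589
  0.01·ln(0.01/0.63) = -0.04143
D(P‖Q) = 1.2453 nats.

1.2453 nats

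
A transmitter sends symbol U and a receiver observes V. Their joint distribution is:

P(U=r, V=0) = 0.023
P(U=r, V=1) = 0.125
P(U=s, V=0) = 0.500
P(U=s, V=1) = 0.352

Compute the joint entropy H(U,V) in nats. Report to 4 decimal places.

H(U,V) = −Σ p(x,y)·ln p(x,y) over all 4 cells.
  cell (r,0): −0.023·ln0.023 = 0.08676
  cell (r,1): −0.125·ln0.125 = 0.25993
  cell (s,0): −0.500·ln0.500 = 0.34657
  cell (s,1): −0.352·ln0.352 = 0.36753
Sum = 1.0608 nats.

1.0608 nats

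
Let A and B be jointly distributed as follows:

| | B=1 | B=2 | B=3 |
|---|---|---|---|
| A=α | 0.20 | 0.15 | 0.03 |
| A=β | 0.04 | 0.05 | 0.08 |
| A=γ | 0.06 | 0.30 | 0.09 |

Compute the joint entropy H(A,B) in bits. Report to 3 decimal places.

2.797 bits

H(A,B) = −Σ p(x,y)·log₂ p(x,y) over all 9 cells.
  cell (α,1): −0.20·log₂0.20 = 0.4644
  cell (α,2): −0.15·log₂0.15 = 0.4105
  cell (α,3): −0.03·log₂0.03 = 0.1518
  cell (β,1): −0.04·log₂0.04 = 0.1858
  cell (β,2): −0.05·log₂0.05 = 0.2161
  cell (β,3): −0.08·log₂0.08 = 0.2915
  cell (γ,1): −0.06·log₂0.06 = 0.2435
  cell (γ,2): −0.30·log₂0.30 = 0.5211
  cell (γ,3): −0.09·log₂0.09 = 0.3127
Sum = 2.797 bits.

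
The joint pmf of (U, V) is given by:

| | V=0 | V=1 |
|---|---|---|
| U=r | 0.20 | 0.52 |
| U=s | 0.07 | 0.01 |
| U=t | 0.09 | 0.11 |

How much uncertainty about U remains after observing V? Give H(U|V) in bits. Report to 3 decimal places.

Chain rule: H(U|V) = H(U,V) − H(V).
Marginals: p(U) = (0.7200, 0.0800, 0.2000), p(V) = (0.3600, 0.6400).
H(U,V) = 1.9529 bits; H(V) = 0.9427 bits.
H(U|V) = 1.9529 − 0.9427 = 1.010 bits.

1.010 bits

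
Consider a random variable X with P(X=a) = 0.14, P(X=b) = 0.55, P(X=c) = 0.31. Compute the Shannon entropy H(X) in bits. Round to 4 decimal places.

1.3953 bits

H(X) = −Σ p·log₂ p.
  −(0.14)·log₂(0.14) = 0.39711
  −(0.55)·log₂(0.55) = 0.47437
  −(0.31)·log₂(0.31) = 0.52379
Sum: 0.39711 + 0.47437 + 0.52379 = 1.3953 bits.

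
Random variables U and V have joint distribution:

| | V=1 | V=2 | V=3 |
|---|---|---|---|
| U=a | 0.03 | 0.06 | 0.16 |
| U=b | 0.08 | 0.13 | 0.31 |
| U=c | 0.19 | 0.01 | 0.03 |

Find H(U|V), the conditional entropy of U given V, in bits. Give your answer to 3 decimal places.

Marginals: p(U) = (0.2500, 0.5200, 0.2300), p(V) = (0.3000, 0.2000, 0.5000).
H(U|V) = Σ p(V) · H(U|V=·).
  V=1: p=0.3000, H(U|V=1) = 1.2580
  V=2: p=0.2000, H(U|V=2) = 1.1412
  V=3: p=0.5000, H(U|V=3) = 1.1972
Weighted sum = 1.204 bits.

1.204 bits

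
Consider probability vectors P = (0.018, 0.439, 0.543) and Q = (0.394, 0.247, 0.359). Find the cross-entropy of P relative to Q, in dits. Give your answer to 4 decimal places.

H(P,Q) = −Σ p·log₁₀ q.
  −0.018·log₁₀(0.394) = 0.00728
  −0.439·log₁₀(0.247) = 0.26661
  −0.543·log₁₀(0.359) = 0.24158
H(P,Q) = 0.5155 dits.

0.5155 dits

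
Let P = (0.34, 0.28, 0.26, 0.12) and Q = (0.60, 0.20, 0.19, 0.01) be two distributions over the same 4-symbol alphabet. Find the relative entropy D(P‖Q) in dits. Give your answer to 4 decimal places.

0.1220 dits

D(P‖Q) = Σ p·log₁₀(p/q).
  0.34·log₁₀(0.34/0.60) = -0.08387
  0.28·log₁₀(0.28/0.20) = 0.04092
  0.26·log₁₀(0.26/0.19) = 0.03542
  0.12·log₁₀(0.12/0.01) = 0.12950
D(P‖Q) = 0.1220 dits.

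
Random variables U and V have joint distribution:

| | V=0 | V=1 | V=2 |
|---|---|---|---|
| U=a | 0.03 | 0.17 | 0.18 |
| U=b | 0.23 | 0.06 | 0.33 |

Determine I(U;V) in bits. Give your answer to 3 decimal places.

Marginals: p(U) = (0.3800, 0.6200), p(V) = (0.2600, 0.2300, 0.5100).
I(U;V) = H(U) + H(V) − H(U,V).
H(U) = 0.9580, H(V) = 1.4884, H(U,V) = 2.2907.
I(U;V) = 0.9580 + 1.4884 − 2.2907 = 0.156 bits.

0.156 bits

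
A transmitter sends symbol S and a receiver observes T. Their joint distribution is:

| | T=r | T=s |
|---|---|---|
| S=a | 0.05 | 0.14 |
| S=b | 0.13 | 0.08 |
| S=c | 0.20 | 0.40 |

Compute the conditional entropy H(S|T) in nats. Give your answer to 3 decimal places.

Chain rule: H(S|T) = H(S,T) − H(T).
Marginals: p(S) = (0.1900, 0.2100, 0.6000), p(T) = (0.3800, 0.6200).
H(S,T) = 1.5807 nats; H(T) = 0.6641 nats.
H(S|T) = 1.5807 − 0.6641 = 0.917 nats.

0.917 nats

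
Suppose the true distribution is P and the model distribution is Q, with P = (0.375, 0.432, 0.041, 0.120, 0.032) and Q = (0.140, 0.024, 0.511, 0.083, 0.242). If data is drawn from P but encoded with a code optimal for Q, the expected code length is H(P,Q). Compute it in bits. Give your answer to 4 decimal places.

H(P,Q) = −Σ p·log₂ q.
  −0.375·log₂(0.140) = 1.06369
  −0.432·log₂(0.024) = 2.32452
  −0.041·log₂(0.511) = 0.03971
  −0.120·log₂(0.083) = 0.43089
  −0.032·log₂(0.242) = 0.06550
H(P,Q) = 3.9243 bits.

3.9243 bits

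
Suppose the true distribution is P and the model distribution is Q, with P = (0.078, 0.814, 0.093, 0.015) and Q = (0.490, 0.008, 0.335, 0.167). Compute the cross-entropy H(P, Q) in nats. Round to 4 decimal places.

H(P,Q) = −Σ p·ln q.
  −0.078·ln(0.490) = 0.05564
  −0.814·ln(0.008) = 3.93025
  −0.093·ln(0.335) = 0.10171
  −0.015·ln(0.167) = 0.02685
H(P,Q) = 4.1144 nats.

4.1144 nats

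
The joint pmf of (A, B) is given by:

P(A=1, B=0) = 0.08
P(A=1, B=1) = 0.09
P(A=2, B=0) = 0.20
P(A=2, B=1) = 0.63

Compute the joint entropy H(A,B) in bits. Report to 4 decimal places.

1.4885 bits

H(A,B) = −Σ p(x,y)·log₂ p(x,y) over all 4 cells.
  cell (1,0): −0.08·log₂0.08 = 0.29151
  cell (1,1): −0.09·log₂0.09 = 0.31265
  cell (2,0): −0.20·log₂0.20 = 0.46439
  cell (2,1): −0.63·log₂0.63 = 0.41994
Sum = 1.4885 bits.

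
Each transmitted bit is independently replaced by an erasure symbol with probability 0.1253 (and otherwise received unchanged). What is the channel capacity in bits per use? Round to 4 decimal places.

Binary erasure channel: capacity C = 1 − ε.
C = 1 − 0.1253 = 0.8747 bits per channel use.

0.8747 bits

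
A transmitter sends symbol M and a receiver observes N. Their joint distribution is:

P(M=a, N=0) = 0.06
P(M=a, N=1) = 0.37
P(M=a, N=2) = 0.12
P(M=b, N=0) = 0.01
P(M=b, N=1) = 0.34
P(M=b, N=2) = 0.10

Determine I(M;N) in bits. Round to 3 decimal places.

0.024 bits

Marginals: p(M) = (0.5500, 0.4500), p(N) = (0.0700, 0.7100, 0.2200).
I(M;N) = H(M) + H(N) − H(M,N).
H(M) = 0.9928, H(N) = 1.0999, H(M,N) = 2.0691.
I(M;N) = 0.9928 + 1.0999 − 2.0691 = 0.024 bits.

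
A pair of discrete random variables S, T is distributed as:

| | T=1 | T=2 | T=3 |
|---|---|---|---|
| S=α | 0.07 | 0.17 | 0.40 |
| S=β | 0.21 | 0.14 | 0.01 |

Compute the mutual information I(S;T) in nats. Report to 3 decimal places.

0.236 nats

Marginals: p(S) = (0.6400, 0.3600), p(T) = (0.2800, 0.3100, 0.4100).
I(S;T) = H(S) + H(T) − H(S,T).
H(S) = 0.6534, H(T) = 1.0851, H(S,T) = 1.5029.
I(S;T) = 0.6534 + 1.0851 − 1.5029 = 0.236 nats.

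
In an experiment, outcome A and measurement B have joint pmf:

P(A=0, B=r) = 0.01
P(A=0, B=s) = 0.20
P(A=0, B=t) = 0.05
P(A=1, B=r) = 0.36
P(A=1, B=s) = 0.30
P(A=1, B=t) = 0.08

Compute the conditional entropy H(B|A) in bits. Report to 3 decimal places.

1.263 bits

Chain rule: H(B|A) = H(A,B) − H(A).
Marginals: p(A) = (0.2600, 0.7400), p(B) = (0.3700, 0.5000, 0.1300).
H(A,B) = 2.0901 bits; H(A) = 0.8267 bits.
H(B|A) = 2.0901 − 0.8267 = 1.263 bits.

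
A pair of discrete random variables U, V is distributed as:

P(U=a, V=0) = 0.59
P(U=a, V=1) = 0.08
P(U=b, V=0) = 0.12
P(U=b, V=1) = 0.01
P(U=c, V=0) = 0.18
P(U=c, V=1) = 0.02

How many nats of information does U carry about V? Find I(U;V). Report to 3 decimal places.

Marginals: p(U) = (0.6700, 0.1300, 0.2000), p(V) = (0.8900, 0.1100).
I(U;V) = H(U) + H(V) − H(U,V).
H(U) = 0.8554, H(V) = 0.3465, H(U,V) = 1.2007.
I(U;V) = 0.8554 + 0.3465 − 1.2007 = 0.001 nats.

0.001 nats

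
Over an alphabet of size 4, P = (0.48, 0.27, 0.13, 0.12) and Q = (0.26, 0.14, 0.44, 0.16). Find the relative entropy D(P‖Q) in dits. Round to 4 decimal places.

D(P‖Q) = Σ p·log₁₀(p/q).
  0.48·log₁₀(0.48/0.26) = 0.12781
  0.27·log₁₀(0.27/0.14) = 0.07701
  0.13·log₁₀(0.13/0.44) = -0.06884
  0.12·log₁₀(0.12/0.16) = -0.01499
D(P‖Q) = 0.1210 dits.

0.1210 dits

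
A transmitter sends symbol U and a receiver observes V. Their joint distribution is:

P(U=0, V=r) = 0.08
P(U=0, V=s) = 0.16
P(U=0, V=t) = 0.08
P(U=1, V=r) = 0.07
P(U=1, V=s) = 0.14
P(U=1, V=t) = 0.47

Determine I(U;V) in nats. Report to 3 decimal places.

Marginals: p(U) = (0.3200, 0.6800), p(V) = (0.1500, 0.3000, 0.5500).
I(U;V) = H(U) + H(V) − H(U,V).
H(U) = 0.6269, H(V) = 0.9746, H(U,V) = 1.5136.
I(U;V) = 0.6269 + 0.9746 − 1.5136 = 0.088 nats.

0.088 nats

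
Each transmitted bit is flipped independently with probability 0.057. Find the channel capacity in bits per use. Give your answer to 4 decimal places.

0.6846 bits

Binary symmetric channel: C = 1 − h₂(ε) where h₂ is the binary entropy function.
h₂(0.057) = −0.057·log₂0.057 − 0.943·log₂0.943 = 0.3154.
C = 1 − 0.3154 = 0.6846 bits per channel use.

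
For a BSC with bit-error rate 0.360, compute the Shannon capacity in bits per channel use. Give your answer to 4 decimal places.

Binary symmetric channel: C = 1 − h₂(ε) where h₂ is the binary entropy function.
h₂(0.360) = −0.360·log₂0.360 − 0.640·log₂0.640 = 0.9427.
C = 1 − 0.9427 = 0.0573 bits per channel use.

0.0573 bits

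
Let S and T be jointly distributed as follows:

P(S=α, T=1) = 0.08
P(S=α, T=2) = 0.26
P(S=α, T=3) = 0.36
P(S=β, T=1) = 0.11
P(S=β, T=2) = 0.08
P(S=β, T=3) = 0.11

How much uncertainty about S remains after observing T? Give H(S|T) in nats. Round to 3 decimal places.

0.571 nats

Marginals: p(S) = (0.7000, 0.3000), p(T) = (0.1900, 0.3400, 0.4700).
H(S|T) = Σ p(T) · H(S|T=·).
  T=1: p=0.1900, H(S|T=1) = 0.6806
  T=2: p=0.3400, H(S|T=2) = 0.5456
  T=3: p=0.4700, H(S|T=3) = 0.5441
Weighted sum = 0.571 nats.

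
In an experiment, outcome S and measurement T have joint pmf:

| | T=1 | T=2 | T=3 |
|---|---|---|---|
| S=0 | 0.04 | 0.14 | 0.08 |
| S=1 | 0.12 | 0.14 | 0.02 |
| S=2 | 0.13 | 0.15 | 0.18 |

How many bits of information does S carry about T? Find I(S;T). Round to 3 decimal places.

Marginals: p(S) = (0.2600, 0.2800, 0.4600), p(T) = (0.2900, 0.4300, 0.2800).
I(S;T) = Σ p(x,y)·log₂[p(x,y)/(p(x)p(y))].
  (0,1): 0.04·log₂(0.5305) = -0.0366
  (0,2): 0.14·log₂(1.2522) = 0.0454
  (0,3): 0.08·log₂(1.0989) = 0.0109
  (1,1): 0.12·log₂(1.4778) = 0.0676
  (1,2): 0.14·log₂(1.1628) = 0.0305
  (1,3): 0.02·log₂(0.2551) = -0.0394
  (2,1): 0.13·log₂(0.9745) = -0.0048
  (2,2): 0.15·log₂(0.7583) = -0.0599
  (2,3): 0.18·log₂(1.3975) = 0.0869
Sum = 0.101 bits.

0.101 bits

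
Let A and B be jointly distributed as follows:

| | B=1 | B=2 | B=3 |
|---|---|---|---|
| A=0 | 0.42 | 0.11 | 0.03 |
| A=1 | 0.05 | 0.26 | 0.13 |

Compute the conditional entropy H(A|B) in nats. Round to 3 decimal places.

0.462 nats

Marginals: p(A) = (0.5600, 0.4400), p(B) = (0.4700, 0.3700, 0.1600).
H(A|B) = Σ p(B) · H(A|B=·).
  B=1: p=0.4700, H(A|B=1) = 0.3389
  B=2: p=0.3700, H(A|B=2) = 0.6086
  B=3: p=0.1600, H(A|B=3) = 0.4826
Weighted sum = 0.462 nats.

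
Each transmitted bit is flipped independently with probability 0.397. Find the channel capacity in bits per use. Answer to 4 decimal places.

0.0308 bits

Binary symmetric channel: C = 1 − h₂(ε) where h₂ is the binary entropy function.
h₂(0.397) = −0.397·log₂0.397 − 0.603·log₂0.603 = 0.9692.
C = 1 − 0.9692 = 0.0308 bits per channel use.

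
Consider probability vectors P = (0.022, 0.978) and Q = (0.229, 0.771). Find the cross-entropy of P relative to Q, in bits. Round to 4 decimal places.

0.4137 bits

H(P,Q) = −Σ p·log₂ q.
  −0.022·log₂(0.229) = 0.04678
  −0.978·log₂(0.771) = 0.36694
H(P,Q) = 0.4137 bits.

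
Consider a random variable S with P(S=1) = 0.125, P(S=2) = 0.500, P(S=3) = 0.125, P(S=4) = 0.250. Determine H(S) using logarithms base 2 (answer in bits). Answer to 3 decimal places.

1.750 bits

H(S) = −Σ p·log₂ p.
  −(0.125)·log₂(0.125) = 0.3750
  −(0.500)·log₂(0.500) = 0.5000
  −(0.125)·log₂(0.125) = 0.3750
  −(0.250)·log₂(0.250) = 0.5000
Sum: 0.3750 + 0.5000 + 0.3750 + 0.5000 = 1.750 bits.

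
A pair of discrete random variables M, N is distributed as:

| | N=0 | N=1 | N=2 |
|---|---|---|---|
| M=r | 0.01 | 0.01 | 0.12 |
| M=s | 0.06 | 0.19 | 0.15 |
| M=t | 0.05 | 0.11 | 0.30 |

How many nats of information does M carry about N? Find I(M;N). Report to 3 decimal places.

Marginals: p(M) = (0.1400, 0.4000, 0.4600), p(N) = (0.1200, 0.3100, 0.5700).
I(M;N) = H(M) + H(N) − H(M,N).
H(M) = 0.9990, H(N) = 0.9379, H(M,N) = 1.8692.
I(M;N) = 0.9990 + 0.9379 − 1.8692 = 0.068 nats.

0.068 nats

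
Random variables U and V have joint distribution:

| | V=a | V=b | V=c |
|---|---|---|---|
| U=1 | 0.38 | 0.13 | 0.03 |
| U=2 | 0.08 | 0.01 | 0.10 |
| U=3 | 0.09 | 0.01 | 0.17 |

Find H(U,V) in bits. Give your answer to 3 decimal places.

2.569 bits

H(U,V) = −Σ p(x,y)·log₂ p(x,y) over all 9 cells.
  cell (1,a): −0.38·log₂0.38 = 0.5305
  cell (1,b): −0.13·log₂0.13 = 0.3826
  cell (1,c): −0.03·log₂0.03 = 0.1518
  cell (2,a): −0.08·log₂0.08 = 0.2915
  cell (2,b): −0.01·log₂0.01 = 0.0664
  cell (2,c): −0.10·log₂0.10 = 0.3322
  cell (3,a): −0.09·log₂0.09 = 0.3127
  cell (3,b): −0.01·log₂0.01 = 0.0664
  cell (3,c): −0.17·log₂0.17 = 0.4346
Sum = 2.569 bits.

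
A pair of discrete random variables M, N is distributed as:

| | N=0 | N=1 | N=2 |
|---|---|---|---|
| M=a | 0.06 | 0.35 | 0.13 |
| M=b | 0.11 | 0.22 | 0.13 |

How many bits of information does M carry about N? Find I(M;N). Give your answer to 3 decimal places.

0.028 bits

Marginals: p(M) = (0.5400, 0.4600), p(N) = (0.1700, 0.5700, 0.2600).
I(M;N) = Σ p(x,y)·log₂[p(x,y)/(p(x)p(y))].
  (a,0): 0.06·log₂(0.6536) = -0.0368
  (a,1): 0.35·log₂(1.1371) = 0.0649
  (a,2): 0.13·log₂(0.9259) = -0.0144
  (b,0): 0.11·log₂(1.4066) = 0.0541
  (b,1): 0.22·log₂(0.8391) = -0.0557
  (b,2): 0.13·log₂(1.0870) = 0.0156
Sum = 0.028 bits.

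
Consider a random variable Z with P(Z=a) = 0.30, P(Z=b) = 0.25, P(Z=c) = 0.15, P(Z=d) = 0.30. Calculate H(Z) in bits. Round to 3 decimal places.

1.953 bits

H(Z) = −Σ p·log₂ p.
  −(0.30)·log₂(0.30) = 0.5211
  −(0.25)·log₂(0.25) = 0.5000
  −(0.15)·log₂(0.15) = 0.4105
  −(0.30)·log₂(0.30) = 0.5211
Sum: 0.5211 + 0.5000 + 0.4105 + 0.5211 = 1.953 bits.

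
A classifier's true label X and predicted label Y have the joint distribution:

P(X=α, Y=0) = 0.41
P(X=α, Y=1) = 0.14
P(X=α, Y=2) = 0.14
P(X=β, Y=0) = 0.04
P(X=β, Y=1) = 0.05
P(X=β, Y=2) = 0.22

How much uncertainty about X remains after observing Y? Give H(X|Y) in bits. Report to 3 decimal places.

0.700 bits

Marginals: p(X) = (0.6900, 0.3100), p(Y) = (0.4500, 0.1900, 0.3600).
H(X|Y) = Σ p(Y) · H(X|Y=·).
  Y=0: p=0.4500, H(X|Y=0) = 0.4328
  Y=1: p=0.1900, H(X|Y=1) = 0.8315
  Y=2: p=0.3600, H(X|Y=2) = 0.9641
Weighted sum = 0.700 bits.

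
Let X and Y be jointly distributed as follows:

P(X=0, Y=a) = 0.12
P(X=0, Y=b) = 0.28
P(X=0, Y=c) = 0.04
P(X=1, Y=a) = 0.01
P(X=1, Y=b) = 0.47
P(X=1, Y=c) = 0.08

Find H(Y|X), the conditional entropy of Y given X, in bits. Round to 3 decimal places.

Chain rule: H(Y|X) = H(X,Y) − H(X).
Marginals: p(X) = (0.4400, 0.5600), p(Y) = (0.1300, 0.7500, 0.1200).
H(X,Y) = 1.9369 bits; H(X) = 0.9896 bits.
H(Y|X) = 1.9369 − 0.9896 = 0.947 bits.

0.947 bits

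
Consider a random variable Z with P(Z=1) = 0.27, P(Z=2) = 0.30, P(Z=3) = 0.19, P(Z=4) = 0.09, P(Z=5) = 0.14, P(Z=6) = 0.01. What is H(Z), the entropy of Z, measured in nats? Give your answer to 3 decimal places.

1.568 nats

H(Z) = −Σ p·ln p.
  −(0.27)·ln(0.27) = 0.3535
  −(0.30)·ln(0.30) = 0.3612
  −(0.19)·ln(0.19) = 0.3155
  −(0.09)·ln(0.09) = 0.2167
  −(0.14)·ln(0.14) = 0.2753
  −(0.01)·ln(0.01) = 0.0461
Sum: 0.3535 + 0.3612 + 0.3155 + 0.2167 + 0.2753 + 0.0461 = 1.568 nats.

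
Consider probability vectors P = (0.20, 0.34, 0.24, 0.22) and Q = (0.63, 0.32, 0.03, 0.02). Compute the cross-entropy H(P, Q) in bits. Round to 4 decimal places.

3.1480 bits

H(P,Q) = −Σ p·log₂ q.
  −0.20·log₂(0.63) = 0.13332
  −0.34·log₂(0.32) = 0.55891
  −0.24·log₂(0.03) = 1.21413
  −0.22·log₂(0.02) = 1.24165
H(P,Q) = 3.1480 bits.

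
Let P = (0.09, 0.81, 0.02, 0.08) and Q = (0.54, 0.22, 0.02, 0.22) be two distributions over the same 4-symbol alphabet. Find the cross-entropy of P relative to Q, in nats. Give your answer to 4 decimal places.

1.4813 nats

H(P,Q) = −Σ p·ln q.
  −0.09·ln(0.54) = 0.05546
  −0.81·ln(0.22) = 1.22644
  −0.02·ln(0.02) = 0.07824
  −0.08·ln(0.22) = 0.12113
H(P,Q) = 1.4813 nats.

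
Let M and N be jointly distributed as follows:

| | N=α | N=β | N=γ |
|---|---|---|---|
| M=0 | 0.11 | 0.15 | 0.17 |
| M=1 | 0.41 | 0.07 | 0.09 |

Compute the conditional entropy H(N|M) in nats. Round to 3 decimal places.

Marginals: p(M) = (0.4300, 0.5700), p(N) = (0.5200, 0.2200, 0.2600).
H(N|M) = Σ p(M) · H(N|M=·).
  M=0: p=0.4300, H(N|M=0) = 1.0830
  M=1: p=0.5700, H(N|M=1) = 0.7860
Weighted sum = 0.914 nats.

0.914 nats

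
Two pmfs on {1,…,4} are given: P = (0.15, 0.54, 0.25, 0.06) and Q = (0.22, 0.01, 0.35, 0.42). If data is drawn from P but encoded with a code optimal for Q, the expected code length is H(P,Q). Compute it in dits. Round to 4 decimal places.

1.3152 dits

H(P,Q) = −Σ p·log₁₀ q.
  −0.15·log₁₀(0.22) = 0.09864
  −0.54·log₁₀(0.01) = 1.08000
  −0.25·log₁₀(0.35) = 0.11398
  −0.06·log₁₀(0.42) = 0.02261
H(P,Q) = 1.3152 dits.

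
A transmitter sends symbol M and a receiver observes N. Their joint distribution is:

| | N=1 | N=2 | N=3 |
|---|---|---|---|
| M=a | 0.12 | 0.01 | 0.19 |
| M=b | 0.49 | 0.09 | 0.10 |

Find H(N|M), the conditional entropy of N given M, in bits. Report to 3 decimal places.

Marginals: p(M) = (0.3200, 0.6800), p(N) = (0.6100, 0.1000, 0.2900).
H(N|M) = Σ p(M) · H(N|M=·).
  M=a: p=0.3200, H(N|M=a) = 1.1334
  M=b: p=0.6800, H(N|M=b) = 1.1335
Weighted sum = 1.133 bits.

1.133 bits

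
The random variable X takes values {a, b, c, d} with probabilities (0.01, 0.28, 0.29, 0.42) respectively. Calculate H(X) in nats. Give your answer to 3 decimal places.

1.126 nats

H(X) = −Σ p·ln p.
  −(0.01)·ln(0.01) = 0.0461
  −(0.28)·ln(0.28) = 0.3564
  −(0.29)·ln(0.29) = 0.3590
  −(0.42)·ln(0.42) = 0.3644
Sum: 0.0461 + 0.3564 + 0.3590 + 0.3644 = 1.126 nats.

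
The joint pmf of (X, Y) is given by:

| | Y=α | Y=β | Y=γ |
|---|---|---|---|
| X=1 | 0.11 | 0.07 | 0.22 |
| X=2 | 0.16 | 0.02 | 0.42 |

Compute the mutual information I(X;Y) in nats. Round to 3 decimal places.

0.031 nats

Marginals: p(X) = (0.4000, 0.6000), p(Y) = (0.2700, 0.0900, 0.6400).
I(X;Y) = H(X) + H(Y) − H(X,Y).
H(X) = 0.6730, H(Y) = 0.8559, H(X,Y) = 1.4979.
I(X;Y) = 0.6730 + 0.8559 − 1.4979 = 0.031 nats.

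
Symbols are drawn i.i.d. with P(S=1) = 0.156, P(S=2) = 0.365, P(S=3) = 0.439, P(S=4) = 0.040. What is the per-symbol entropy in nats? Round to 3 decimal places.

H(S) = −Σ p·ln p.
  −(0.156)·ln(0.156) = 0.2898
  −(0.365)·ln(0.365) = 0.3679
  −(0.439)·ln(0.439) = 0.3614
  −(0.040)·ln(0.040) = 0.1288
Sum: 0.2898 + 0.3679 + 0.3614 + 0.1288 = 1.148 nats.

1.148 nats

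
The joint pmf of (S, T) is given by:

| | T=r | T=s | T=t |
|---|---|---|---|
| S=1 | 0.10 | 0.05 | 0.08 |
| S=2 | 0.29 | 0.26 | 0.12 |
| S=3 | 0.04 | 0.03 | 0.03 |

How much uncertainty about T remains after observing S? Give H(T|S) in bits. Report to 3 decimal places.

Chain rule: H(T|S) = H(S,T) − H(S).
Marginals: p(S) = (0.2300, 0.6700, 0.1000), p(T) = (0.4300, 0.3400, 0.2300).
H(S,T) = 2.7193 bits; H(S) = 1.2070 bits.
H(T|S) = 2.7193 − 1.2070 = 1.512 bits.

1.512 bits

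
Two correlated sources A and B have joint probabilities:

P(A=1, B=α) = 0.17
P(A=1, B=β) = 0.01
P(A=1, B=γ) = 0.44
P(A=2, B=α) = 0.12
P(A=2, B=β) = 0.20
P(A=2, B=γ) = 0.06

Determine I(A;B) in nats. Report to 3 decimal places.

Marginals: p(A) = (0.6200, 0.3800), p(B) = (0.2900, 0.2100, 0.5000).
I(A;B) = H(A) + H(B) − H(A,B).
H(A) = 0.6641, H(B) = 1.0333, H(A,B) = 1.4536.
I(A;B) = 0.6641 + 1.0333 − 1.4536 = 0.244 nats.

0.244 nats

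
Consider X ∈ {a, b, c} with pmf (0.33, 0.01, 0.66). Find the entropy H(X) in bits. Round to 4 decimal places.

0.9899 bits

H(X) = −Σ p·log₂ p.
  −(0.33)·log₂(0.33) = 0.52782
  −(0.01)·log₂(0.01) = 0.06644
  −(0.66)·log₂(0.66) = 0.39564
Sum: 0.52782 + 0.06644 + 0.39564 = 0.9899 bits.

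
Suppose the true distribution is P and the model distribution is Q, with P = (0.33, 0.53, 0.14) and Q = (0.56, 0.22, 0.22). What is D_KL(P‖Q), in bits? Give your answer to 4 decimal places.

0.3292 bits

D(P‖Q) = Σ p·log₂(p/q).
  0.33·log₂(0.33/0.56) = -0.25178
  0.53·log₂(0.53/0.22) = 0.67230
  0.14·log₂(0.14/0.22) = -0.09129
D(P‖Q) = 0.3292 bits.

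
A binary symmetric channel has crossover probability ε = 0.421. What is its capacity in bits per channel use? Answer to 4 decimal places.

Binary symmetric channel: C = 1 − h₂(ε) where h₂ is the binary entropy function.
h₂(0.421) = −0.421·log₂0.421 − 0.579·log₂0.579 = 0.9819.
C = 1 − 0.9819 = 0.0181 bits per channel use.

0.0181 bits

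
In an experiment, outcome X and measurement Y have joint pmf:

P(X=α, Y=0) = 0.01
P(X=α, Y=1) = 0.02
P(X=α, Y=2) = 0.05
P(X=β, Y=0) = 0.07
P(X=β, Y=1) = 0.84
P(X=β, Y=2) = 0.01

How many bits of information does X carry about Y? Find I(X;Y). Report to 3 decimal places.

0.183 bits

Marginals: p(X) = (0.0800, 0.9200), p(Y) = (0.0800, 0.8600, 0.0600).
I(X;Y) = H(X) + H(Y) − H(X,Y).
H(X) = 0.4022, H(Y) = 0.7222, H(X,Y) = 0.9417.
I(X;Y) = 0.4022 + 0.7222 − 0.9417 = 0.183 bits.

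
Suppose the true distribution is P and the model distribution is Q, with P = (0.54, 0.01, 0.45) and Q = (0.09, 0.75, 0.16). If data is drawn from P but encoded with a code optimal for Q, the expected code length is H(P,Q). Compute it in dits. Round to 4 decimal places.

0.9241 dits

H(P,Q) = −Σ p·log₁₀ q.
  −0.54·log₁₀(0.09) = 0.56471
  −0.01·log₁₀(0.75) = 0.00125
  −0.45·log₁₀(0.16) = 0.35815
H(P,Q) = 0.9241 dits.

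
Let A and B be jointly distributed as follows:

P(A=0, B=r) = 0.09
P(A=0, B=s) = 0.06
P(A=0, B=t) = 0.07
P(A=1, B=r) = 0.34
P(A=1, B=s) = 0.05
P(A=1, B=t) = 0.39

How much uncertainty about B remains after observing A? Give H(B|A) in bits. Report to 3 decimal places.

Marginals: p(A) = (0.2200, 0.7800), p(B) = (0.4300, 0.1100, 0.4600).
H(B|A) = Σ p(A) · H(B|A=·).
  A=0: p=0.2200, H(B|A=0) = 1.5644
  A=1: p=0.7800, H(B|A=1) = 1.2762
Weighted sum = 1.340 bits.

1.340 bits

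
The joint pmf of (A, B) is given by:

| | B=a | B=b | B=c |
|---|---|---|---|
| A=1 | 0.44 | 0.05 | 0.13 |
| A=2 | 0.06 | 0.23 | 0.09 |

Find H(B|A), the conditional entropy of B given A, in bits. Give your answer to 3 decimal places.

1.206 bits

Chain rule: H(B|A) = H(A,B) − H(A).
Marginals: p(A) = (0.6200, 0.3800), p(B) = (0.5000, 0.2800, 0.2200).
H(A,B) = 2.1637 bits; H(A) = 0.9580 bits.
H(B|A) = 2.1637 − 0.9580 = 1.206 bits.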